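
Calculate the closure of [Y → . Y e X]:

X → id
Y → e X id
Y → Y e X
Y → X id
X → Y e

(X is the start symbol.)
Start with: [Y → . Y e X]
  [Y → . Y e X] has the dot before Y: add [Y → . e X id], [Y → . X id]
  [Y → . X id] has the dot before X: add [X → . id], [X → . Y e]
No further items can be added.

CLOSURE = { [X → . Y e], [X → . id], [Y → . X id], [Y → . Y e X], [Y → . e X id] }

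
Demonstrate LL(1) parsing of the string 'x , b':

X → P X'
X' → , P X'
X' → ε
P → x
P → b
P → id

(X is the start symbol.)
Stack is shown with the top on the left.

Stack     Input    Action
-------------------------
X $       x , b $  output X → P X'
P X' $    x , b $  output P → x
x X' $    x , b $  match 'x'
X' $      , b $    output X' → , P X'
, P X' $  , b $    match ','
P X' $    b $      output P → b
b X' $    b $      match 'b'
X' $      $        output X' → ε
$         $        accept

The string is accepted.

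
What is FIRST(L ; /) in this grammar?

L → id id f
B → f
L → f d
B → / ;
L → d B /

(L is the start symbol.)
FIRST sets of the non-terminals involved (from the grammar, by fixed-point iteration):
  FIRST(L) = { 'd', 'f', 'id' }

To compute FIRST(L ; /), process the symbols left to right:
Symbol L is a non-terminal. Add FIRST(L) \ {ε} = { 'd', 'f', 'id' }
L is not nullable (ε ∉ FIRST(L)), so stop here.
FIRST(L ; /) = { 'd', 'f', 'id' }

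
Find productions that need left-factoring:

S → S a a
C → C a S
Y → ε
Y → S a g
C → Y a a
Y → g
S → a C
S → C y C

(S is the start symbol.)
No, left-factoring is not needed

Left-factoring is needed when two productions for the same non-terminal
share a common prefix on the right-hand side.

Productions for S:
  S → S a a
  S → a C
  S → C y C
Productions for C:
  C → C a S
  C → Y a a
Productions for Y:
  Y → ε
  Y → S a g
  Y → g

No common prefixes found.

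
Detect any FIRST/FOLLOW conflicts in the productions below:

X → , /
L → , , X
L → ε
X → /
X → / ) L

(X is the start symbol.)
No FIRST/FOLLOW conflicts.

Nullable non-terminals: L.

L: nullable alternative(s) L → ε; FOLLOW(L) = { $ }
  L → , , X: FIRST \ {ε} = { ',' } — disjoint from FOLLOW(L)
  L → ε: FIRST \ {ε} = { } — this is the only nullable alternative, skip

X has no nullable alternative, so no FIRST/FOLLOW check is needed there.

No FIRST/FOLLOW conflicts found.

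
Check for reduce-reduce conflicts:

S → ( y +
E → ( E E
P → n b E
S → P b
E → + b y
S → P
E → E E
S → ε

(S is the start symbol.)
Yes — I13: [E → ( E E .] vs [E → E E .]

A reduce-reduce conflict occurs when an LR(0) state has two complete items [A → α .] and [B → β .] — both call for a reduction, and with no lookahead the parser cannot choose between them.

Augment with S' → S and build the canonical LR(0) collection (I0 = CLOSURE({[S' → . S]}), then GOTO on every symbol after a dot until no new states appear). It has 17 states:
  I0: { [P → . n b E], [S → . ( y +], [S → . P b], [S → . P], [S → .], [S' → . S] }  — shift, reduce
  I1: { [S → ( . y +] }  — shift
  I2: { [S → P . b], [S → P .] }  — shift, reduce
  I3: { [S' → S .] }  — accept
  I4: { [P → n . b E] }  — shift
  I5: { [E → . ( E E], [E → . + b y], [E → . E E], [P → n b . E] }  — shift
  I6: { [E → ( . E E], [E → . ( E E], [E → . + b y], [E → . E E] }  — shift
  I7: { [E → + . b y] }  — shift
  I8: { [E → . ( E E], [E → . + b y], [E → . E E], [E → E . E], [P → n b E .] }  — shift, reduce
  I9: { [E → . ( E E], [E → . + b y], [E → . E E], [E → E . E], [E → E E .] }  — shift, reduce
  I10: { [E → + b . y] }  — shift
  I11: { [E → + b y .] }  — reduce
  I12: { [E → ( E . E], [E → . ( E E], [E → . + b y], [E → . E E], [E → E . E] }  — shift
  I13: { [E → ( E E .], [E → . ( E E], [E → . + b y], [E → . E E], [E → E . E], [E → E E .] }  — shift, 2 reduces
  I14: { [S → P b .] }  — reduce
  I15: { [S → ( y . +] }  — shift
  I16: { [S → ( y + .] }  — reduce

I13 contains complete items [E → ( E E .], [E → E E .] — reduce-reduce conflict.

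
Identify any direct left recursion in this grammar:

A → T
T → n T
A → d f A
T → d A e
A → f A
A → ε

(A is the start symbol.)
No direct left recursion

Direct left recursion occurs when N → N α for some non-terminal N (the right-hand side begins with the left-hand side itself).

A → T: starts with T
T → n T: starts with n
A → d f A: starts with d
T → d A e: starts with d
A → f A: starts with f
A → ε: starts with ε

No direct left recursion found.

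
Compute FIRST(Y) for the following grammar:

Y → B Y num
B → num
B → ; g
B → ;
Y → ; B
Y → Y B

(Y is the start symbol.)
FIRST sets of the other non-terminals involved (by the same procedure, iterated to a fixed point):
  FIRST(B) = { ';', 'num' }

From Y → B Y num:
  - B is a non-terminal: add FIRST(B) \ {ε} = { ';', 'num' }
    B is not nullable, so stop
From Y → ; B:
  - ';' is a terminal: add ';' and stop
From Y → Y B:
  - Y is the symbol being defined: contributes nothing new
    Y is not nullable, so stop

Collecting: FIRST(Y) = { ';', 'num' }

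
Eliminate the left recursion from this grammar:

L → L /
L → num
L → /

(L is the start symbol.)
L → num L'
L → / L'
L' → / L'
L' → ε

L is directly left-recursive. The standard transformation for
  A → A α₁ | ... | A α_m | β₁ | ... | β_n
is
  A  → β₁ A' | ... | β_n A'
  A' → α₁ A' | ... | α_m A' | ε

L → num becomes L → num L'
L → / becomes L → / L'
L → L / becomes L' → / L'
Add L' → ε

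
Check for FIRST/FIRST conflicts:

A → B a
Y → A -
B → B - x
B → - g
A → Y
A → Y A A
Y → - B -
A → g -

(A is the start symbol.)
Yes. A → B a / A → Y on { '-' }; A → B a / A → Y A A on { '-' }; A → Y / A → Y A A on { '-', 'g' }; A → Y / A → g '-' on { 'g' }; A → Y A A / A → g '-' on { 'g' }; Y → A '-' / Y → '-' B '-' on { '-' }; B → B '-' x / B → '-' g on { '-' }

A FIRST/FIRST conflict occurs when two productions N → α and N → β for the same non-terminal have FIRST(α) ∩ FIRST(β) ≠ ∅ (with ε ∈ FIRST of a nullable right-hand side, so two nullable alternatives also conflict).

FIRST sets of the non-terminals at (or reachable through a nullable prefix from) the front of some alternative:
  FIRST(B) = { '-' }
  FIRST(Y) = { '-', 'g' }
  FIRST(A) = { '-', 'g' }

Productions for A:
  A → B a: FIRST = { '-' }
  A → Y: FIRST = { '-', 'g' }
  A → Y A A: FIRST = { '-', 'g' }
  A → g -: FIRST = { 'g' }
Productions for Y:
  Y → A -: FIRST = { '-', 'g' }
  Y → - B -: FIRST = { '-' }
Productions for B:
  B → B - x: FIRST = { '-' }
  B → - g: FIRST = { '-' }

Conflict for A: A → B a and A → Y
  Overlap: { '-' }
Conflict for A: A → B a and A → Y A A
  Overlap: { '-' }
Conflict for A: A → Y and A → Y A A
  Overlap: { '-', 'g' }
Conflict for A: A → Y and A → g -
  Overlap: { 'g' }
Conflict for A: A → Y A A and A → g -
  Overlap: { 'g' }
Conflict for Y: Y → A - and Y → - B -
  Overlap: { '-' }
Conflict for B: B → B - x and B → - g
  Overlap: { '-' }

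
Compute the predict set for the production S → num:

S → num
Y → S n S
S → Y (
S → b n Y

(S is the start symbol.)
PREDICT(S → num) = (FIRST(RHS) \ {ε}) ∪ (FOLLOW(S) if ε ∈ FIRST(RHS), i.e. RHS ⇒* ε)
FIRST(num) = { 'num' }
ε ∉ FIRST(num), so FOLLOW(S) is not added.
PREDICT(S → num) = { 'num' }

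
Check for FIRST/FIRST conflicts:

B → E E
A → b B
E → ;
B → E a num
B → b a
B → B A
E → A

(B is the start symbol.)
Yes. B → E E / B → E a num on { ';', 'b' }; B → E E / B → b a on { 'b' }; B → E E / B → B A on { ';', 'b' }; B → E a num / B → b a on { 'b' }; B → E a num / B → B A on { ';', 'b' }; B → b a / B → B A on { 'b' }

FIRST sets of the non-terminals at (or reachable through a nullable prefix from) the front of some alternative:
  FIRST(E) = { ';', 'b' }
  FIRST(B) = { ';', 'b' }
  FIRST(A) = { 'b' }

Productions for B:
  B → E E: FIRST = { ';', 'b' }
  B → E a num: FIRST = { ';', 'b' }
  B → b a: FIRST = { 'b' }
  B → B A: FIRST = { ';', 'b' }
Productions for E:
  E → ;: FIRST = { ';' }
  E → A: FIRST = { 'b' }
A has only one production, so no FIRST/FIRST conflict is possible there.

Conflict for B: B → E E and B → E a num
  Overlap: { ';', 'b' }
Conflict for B: B → E E and B → b a
  Overlap: { 'b' }
Conflict for B: B → E E and B → B A
  Overlap: { ';', 'b' }
Conflict for B: B → E a num and B → b a
  Overlap: { 'b' }
Conflict for B: B → E a num and B → B A
  Overlap: { ';', 'b' }
Conflict for B: B → b a and B → B A
  Overlap: { 'b' }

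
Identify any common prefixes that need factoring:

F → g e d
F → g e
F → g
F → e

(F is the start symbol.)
Yes, F has productions with common prefix 'g'

Left-factoring is needed when two productions for the same non-terminal
share a common prefix on the right-hand side.

Productions for F:
  F → g e d
  F → g e
  F → g
  F → e

Found common prefix 'g' in productions for F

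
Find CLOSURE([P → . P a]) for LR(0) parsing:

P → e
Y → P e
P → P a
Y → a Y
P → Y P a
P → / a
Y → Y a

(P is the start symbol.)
{ [P → . / a], [P → . P a], [P → . Y P a], [P → . e], [Y → . P e], [Y → . Y a], [Y → . a Y] }

To compute CLOSURE, for each item [A → α.Bβ] where B is a non-terminal, add [B → .γ] for all productions B → γ; repeat for the newly added items until nothing changes.

Start with: [P → . P a]
  [P → . P a] has the dot before P: add [P → . e], [P → . Y P a], [P → . / a]
  [P → . Y P a] has the dot before Y: add [Y → . P e], [Y → . a Y], [Y → . Y a]
No further items can be added.

CLOSURE = { [P → . / a], [P → . P a], [P → . Y P a], [P → . e], [Y → . P e], [Y → . Y a], [Y → . a Y] }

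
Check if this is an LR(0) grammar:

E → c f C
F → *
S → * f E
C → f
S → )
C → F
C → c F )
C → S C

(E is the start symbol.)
No. Shift-reduce conflict between [F → * .] and [S → * . f E]

Augment with E' → E and build the canonical LR(0) collection (I0 = CLOSURE({[E' → . E]}), then GOTO on every symbol after a dot until no new states appear). It has 17 states:
  I0: { [E → . c f C], [E' → . E] }  — shift
  I1: { [E' → E .] }  — accept
  I2: { [E → c . f C] }  — shift
  I3: { [C → . F], [C → . S C], [C → . c F )], [C → . f], [E → c f . C], [F → . *], [S → . )], [S → . * f E] }  — shift
  I4: { [S → ) .] }  — reduce
  I5: { [F → * .], [S → * . f E] }  — shift, reduce
  I6: { [E → c f C .] }  — reduce
  I7: { [C → F .] }  — reduce
  I8: { [C → . F], [C → . S C], [C → . c F )], [C → . f], [C → S . C], [F → . *], [S → . )], [S → . * f E] }  — shift
  I9: { [C → c . F )], [F → . *] }  — shift
  I10: { [C → f .] }  — reduce
  I11: { [F → * .] }  — reduce
  I12: { [C → c F . )] }  — shift
  I13: { [C → c F ) .] }  — reduce
  I14: { [C → S C .] }  — reduce
  I15: { [E → . c f C], [S → * f . E] }  — shift
  I16: { [S → * f E .] }  — reduce

Conflict in state I5:
  Shift-reduce conflict between [F → * .] and [S → * . f E]
So the grammar is NOT LR(0).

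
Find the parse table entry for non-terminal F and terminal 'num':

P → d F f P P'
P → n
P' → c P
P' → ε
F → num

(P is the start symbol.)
To find M[F, 'num'], we find productions for F where 'num' is in the predict set (PREDICT(N → α) = (FIRST(α) \ {ε}) ∪ (FOLLOW(N) if α ⇒* ε)).

F → num: PREDICT = { 'num' }
  'num' is in predict set, so this production goes in M[F, 'num']

M[F, 'num'] = F → num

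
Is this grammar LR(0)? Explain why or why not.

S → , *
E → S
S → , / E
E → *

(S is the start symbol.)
A grammar is LR(0) if no state in the canonical LR(0) collection has:
  - both a shift item (dot before a terminal) and a complete item (shift-reduce conflict), or
  - two or more complete items (reduce-reduce conflict; the accept item [S' → S .] counts as a complete item here).

Augment with S' → S and build the canonical LR(0) collection (I0 = CLOSURE({[S' → . S]}), then GOTO on every symbol after a dot until no new states appear). It has 8 states:
  I0: { [S → . , *], [S → . , / E], [S' → . S] }  — shift
  I1: { [S → , . *], [S → , . / E] }  — shift
  I2: { [S' → S .] }  — accept
  I3: { [S → , * .] }  — reduce
  I4: { [E → . *], [E → . S], [S → , / . E], [S → . , *], [S → . , / E] }  — shift
  I5: { [E → * .] }  — reduce
  I6: { [S → , / E .] }  — reduce
  I7: { [E → S .] }  — reduce

Every state is either a pure shift/goto state or contains exactly one complete item and nothing to shift — no conflicts. The grammar is LR(0).

Answer: Yes, the grammar is LR(0)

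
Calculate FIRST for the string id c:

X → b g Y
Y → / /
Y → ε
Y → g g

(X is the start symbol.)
To compute FIRST(id c), process the symbols left to right:
Symbol id is a terminal. Add 'id' and stop.
FIRST(id c) = { 'id' }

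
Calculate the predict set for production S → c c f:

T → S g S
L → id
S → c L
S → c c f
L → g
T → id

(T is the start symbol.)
{ 'c' }

PREDICT(S → c c f) = (FIRST(RHS) \ {ε}) ∪ (FOLLOW(S) if ε ∈ FIRST(RHS), i.e. RHS ⇒* ε)
FIRST(c c f) = { 'c' }
ε ∉ FIRST(c c f), so FOLLOW(S) is not added.
PREDICT(S → c c f) = { 'c' }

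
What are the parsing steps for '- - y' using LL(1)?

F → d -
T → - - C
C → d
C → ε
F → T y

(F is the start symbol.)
LL(1) parsing maintains a stack (initially the start symbol over $) and the input. At each step: if the stack top is a terminal, match it against the current input token; if it is a non-terminal N, replace it with the RHS of M[N, lookahead] (the unique production whose predict set contains the lookahead).

Stack is shown with the top on the left.

Stack      Input    Action
--------------------------
F $        - - y $  output F → T y
T y $      - - y $  output T → - - C
- - C y $  - - y $  match '-'
- C y $    - y $    match '-'
C y $      y $      output C → ε
y $        y $      match 'y'
$          $        accept

The string is accepted.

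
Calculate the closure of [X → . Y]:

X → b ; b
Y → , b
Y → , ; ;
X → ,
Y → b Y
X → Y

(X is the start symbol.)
{ [X → . Y], [Y → . , ; ;], [Y → . , b], [Y → . b Y] }

Start with: [X → . Y]
  [X → . Y] has the dot before Y: add [Y → . , b], [Y → . , ; ;], [Y → . b Y]
No further items can be added.

CLOSURE = { [X → . Y], [Y → . , ; ;], [Y → . , b], [Y → . b Y] }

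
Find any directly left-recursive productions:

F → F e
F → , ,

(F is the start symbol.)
Yes, F is left-recursive

F → F e: LEFT RECURSIVE (starts with F)
F → , ,: starts with ','

The grammar has direct left recursion on: F.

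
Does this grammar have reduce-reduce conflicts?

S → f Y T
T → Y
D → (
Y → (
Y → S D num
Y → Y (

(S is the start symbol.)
Yes — I6: [Y → ( .] vs [Y → Y ( .]

Augment with S' → S and build the canonical LR(0) collection (I0 = CLOSURE({[S' → . S]}), then GOTO on every symbol after a dot until no new states appear). It has 13 states:
  I0: { [S → . f Y T], [S' → . S] }  — shift
  I1: { [S' → S .] }  — accept
  I2: { [S → . f Y T], [S → f . Y T], [Y → . (], [Y → . S D num], [Y → . Y (] }  — shift
  I3: { [Y → ( .] }  — reduce
  I4: { [D → . (], [Y → S . D num] }  — shift
  I5: { [S → . f Y T], [S → f Y . T], [T → . Y], [Y → . (], [Y → . S D num], [Y → . Y (], [Y → Y . (] }  — shift
  I6: { [Y → ( .], [Y → Y ( .] }  — 2 reduces
  I7: { [S → f Y T .] }  — reduce
  I8: { [T → Y .], [Y → Y . (] }  — shift, reduce
  I9: { [Y → Y ( .] }  — reduce
  I10: { [D → ( .] }  — reduce
  I11: { [Y → S D . num] }  — shift
  I12: { [Y → S D num .] }  — reduce

I6 contains complete items [Y → ( .], [Y → Y ( .] — reduce-reduce conflict.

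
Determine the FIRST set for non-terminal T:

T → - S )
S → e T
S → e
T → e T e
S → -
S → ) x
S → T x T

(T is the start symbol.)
From T → - S ):
  - '-' is a terminal: add '-' and stop
From T → e T e:
  - e is a terminal: add 'e' and stop

Collecting: FIRST(T) = { '-', 'e' }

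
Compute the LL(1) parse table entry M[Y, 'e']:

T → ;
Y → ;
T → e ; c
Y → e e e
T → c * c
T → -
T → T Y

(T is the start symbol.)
Y → e e e

To find M[Y, 'e'], we find productions for Y where 'e' is in the predict set (PREDICT(N → α) = (FIRST(α) \ {ε}) ∪ (FOLLOW(N) if α ⇒* ε)).

Y → ;: PREDICT = { ';' }
Y → e e e: PREDICT = { 'e' }
  'e' is in predict set, so this production goes in M[Y, 'e']

M[Y, 'e'] = Y → e e e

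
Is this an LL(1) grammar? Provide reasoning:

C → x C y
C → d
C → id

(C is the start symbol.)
A grammar is LL(1) if for each non-terminal N with multiple productions, the predict sets of those productions are pairwise disjoint, where PREDICT(N → α) = (FIRST(α) \ {ε}) ∪ (FOLLOW(N) if α ⇒* ε).

For C:
  PREDICT(C → x C y) = { 'x' }
  PREDICT(C → d) = { 'd' }
  PREDICT(C → id) = { 'id' }

All predict sets are disjoint. The grammar IS LL(1).

Answer: Yes, the grammar is LL(1).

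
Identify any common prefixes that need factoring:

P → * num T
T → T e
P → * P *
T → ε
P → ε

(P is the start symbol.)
Yes, P has productions with common prefix '*'

Left-factoring is needed when two productions for the same non-terminal
share a common prefix on the right-hand side.

Productions for P:
  P → * num T
  P → * P *
  P → ε
Productions for T:
  T → T e
  T → ε

Found common prefix '*' in productions for P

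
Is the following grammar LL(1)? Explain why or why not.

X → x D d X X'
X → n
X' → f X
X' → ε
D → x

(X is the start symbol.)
A grammar is LL(1) if for each non-terminal N with multiple productions, the predict sets of those productions are pairwise disjoint, where PREDICT(N → α) = (FIRST(α) \ {ε}) ∪ (FOLLOW(N) if α ⇒* ε).

Relevant sets:
  FOLLOW(X') = { $, 'f' }

For X:
  PREDICT(X → x D d X X') = { 'x' }
  PREDICT(X → n) = { 'n' }
For X':
  PREDICT(X' → f X) = { 'f' }
  PREDICT(X' → ε) = { $, 'f' }
D has a single production, so nothing to check there.

Conflict found: Predict set conflict for X': { 'f' }
The grammar is NOT LL(1).

Answer: No. Predict set conflict for X': { 'f' }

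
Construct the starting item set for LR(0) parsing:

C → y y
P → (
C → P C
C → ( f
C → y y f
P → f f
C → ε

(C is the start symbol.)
{ [C → . ( f], [C → . P C], [C → . y y f], [C → . y y], [C → .], [C' → . C], [P → . (], [P → . f f] }

First, augment the grammar with C' → C
I₀ = CLOSURE({ [C' → . C] }):
  [C' → . C] has the dot before C: add [C → . y y], [C → . P C], [C → . ( f], [C → . y y f], [C → .]
  [C → . P C] has the dot before P: add [P → . (], [P → . f f]
No further items can be added.

I₀ = { [C → . ( f], [C → . P C], [C → . y y f], [C → . y y], [C → .], [C' → . C], [P → . (], [P → . f f] }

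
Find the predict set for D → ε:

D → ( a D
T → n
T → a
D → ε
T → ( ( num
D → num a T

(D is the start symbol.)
PREDICT(D → ε) = (FIRST(RHS) \ {ε}) ∪ (FOLLOW(D) if ε ∈ FIRST(RHS), i.e. RHS ⇒* ε)
The right-hand side is ε (FIRST(ε) = { ε }), so the predict set is FOLLOW(D) = { $ }
PREDICT(D → ε) = { $ }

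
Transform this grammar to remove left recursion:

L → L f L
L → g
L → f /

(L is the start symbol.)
L → g L'
L → f / L'
L' → f L L'
L' → ε

L is directly left-recursive. The standard transformation for
  A → A α₁ | ... | A α_m | β₁ | ... | β_n
is
  A  → β₁ A' | ... | β_n A'
  A' → α₁ A' | ... | α_m A' | ε

L → g becomes L → g L'
L → f / becomes L → f / L'
L → L f L becomes L' → f L L'
Add L' → ε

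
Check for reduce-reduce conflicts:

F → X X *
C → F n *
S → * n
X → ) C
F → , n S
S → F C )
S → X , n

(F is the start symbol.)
No reduce-reduce conflicts

Augment with F' → F and build the canonical LR(0) collection (I0 = CLOSURE({[F' → . F]}), then GOTO on every symbol after a dot until no new states appear). It has 21 states:
  I0: { [F → . , n S], [F → . X X *], [F' → . F], [X → . ) C] }  — shift
  I1: { [C → . F n *], [F → . , n S], [F → . X X *], [X → ) . C], [X → . ) C] }  — shift
  I2: { [F → , . n S] }  — shift
  I3: { [F' → F .] }  — accept
  I4: { [F → X . X *], [X → . ) C] }  — shift
  I5: { [F → X X . *] }  — shift
  I6: { [F → X X * .] }  — reduce
  I7: { [F → , n . S], [F → . , n S], [F → . X X *], [S → . * n], [S → . F C )], [S → . X , n], [X → . ) C] }  — shift
  I8: { [S → * . n] }  — shift
  I9: { [C → . F n *], [F → . , n S], [F → . X X *], [S → F . C )], [X → . ) C] }  — shift
  I10: { [F → , n S .] }  — reduce
  I11: { [F → X . X *], [S → X . , n], [X → . ) C] }  — shift
  I12: { [S → X , . n] }  — shift
  I13: { [S → X , n .] }  — reduce
  I14: { [S → F C . )] }  — shift
  I15: { [C → F . n *] }  — shift
  I16: { [C → F n . *] }  — shift
  I17: { [C → F n * .] }  — reduce
  I18: { [S → F C ) .] }  — reduce
  I19: { [S → * n .] }  — reduce
  I20: { [X → ) C .] }  — reduce

No state contains more than one complete item.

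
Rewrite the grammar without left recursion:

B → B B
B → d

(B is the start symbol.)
B is directly left-recursive. The standard transformation for
  A → A α₁ | ... | A α_m | β₁ | ... | β_n
is
  A  → β₁ A' | ... | β_n A'
  A' → α₁ A' | ... | α_m A' | ε

B → d becomes B → d B'
B → B B becomes B' → B B'
Add B' → ε

Resulting grammar:
B → d B'
B' → B B'
B' → ε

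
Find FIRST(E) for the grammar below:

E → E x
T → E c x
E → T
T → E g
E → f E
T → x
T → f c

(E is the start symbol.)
{ 'f', 'x' }

To compute FIRST(E), examine every production with E on the left-hand side, reading each right-hand side left to right until a non-nullable symbol is reached.

FIRST sets of the other non-terminals involved (by the same procedure, iterated to a fixed point):
  FIRST(T) = { 'f', 'x' }

From E → E x:
  - E is the symbol being defined: contributes nothing new
    E is not nullable, so stop
From E → T:
  - T is a non-terminal: add FIRST(T) \ {ε} = { 'f', 'x' }
    T is not nullable, so stop
From E → f E:
  - f is a terminal: add 'f' and stop

Collecting: FIRST(E) = { 'f', 'x' }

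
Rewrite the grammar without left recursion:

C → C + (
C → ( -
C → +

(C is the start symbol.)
C is directly left-recursive. The standard transformation for
  A → A α₁ | ... | A α_m | β₁ | ... | β_n
is
  A  → β₁ A' | ... | β_n A'
  A' → α₁ A' | ... | α_m A' | ε

C → ( - becomes C → ( - C'
C → + becomes C → + C'
C → C + ( becomes C' → + ( C'
Add C' → ε

Resulting grammar:
C → ( - C'
C → + C'
C' → + ( C'
C' → ε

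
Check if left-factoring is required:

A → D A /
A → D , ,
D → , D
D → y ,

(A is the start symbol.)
Left-factoring is needed when two productions for the same non-terminal
share a common prefix on the right-hand side.

Productions for A:
  A → D A /
  A → D , ,
Productions for D:
  D → , D
  D → y ,

Found common prefix 'D' in productions for A

Answer: Yes, A has productions with common prefix 'D'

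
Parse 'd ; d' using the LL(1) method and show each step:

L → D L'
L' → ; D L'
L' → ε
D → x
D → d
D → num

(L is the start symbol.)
LL(1) parsing maintains a stack (initially the start symbol over $) and the input. At each step: if the stack top is a terminal, match it against the current input token; if it is a non-terminal N, replace it with the RHS of M[N, lookahead] (the unique production whose predict set contains the lookahead).

Stack is shown with the top on the left.

Stack     Input    Action
-------------------------
L $       d ; d $  output L → D L'
D L' $    d ; d $  output D → d
d L' $    d ; d $  match 'd'
L' $      ; d $    output L' → ; D L'
; D L' $  ; d $    match ';'
D L' $    d $      output D → d
d L' $    d $      match 'd'
L' $      $        output L' → ε
$         $        accept

The string is accepted.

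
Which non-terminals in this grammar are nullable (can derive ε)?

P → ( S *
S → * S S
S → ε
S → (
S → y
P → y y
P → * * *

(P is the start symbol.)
{ 'S' }

A non-terminal is nullable if it can derive ε (the empty string): either it has an ε-production, or it has a production whose right-hand side consists entirely of nullable non-terminals.

ε-productions: S → ε
So S is immediately nullable.
No further non-terminal can be added: every production for the remaining non-terminals contains a terminal or a non-nullable non-terminal.
Nullable = { 'S' }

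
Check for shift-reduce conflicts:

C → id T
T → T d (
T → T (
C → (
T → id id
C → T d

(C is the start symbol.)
Yes — I5: [C → id T .] vs [T → T . (]; I6: [T → id id .] vs [T → id . id]; I11: [C → T d .] vs [T → T d . (]

Augment with C' → C and build the canonical LR(0) collection (I0 = CLOSURE({[C' → . C]}), then GOTO on every symbol after a dot until no new states appear). It has 12 states:
  I0: { [C → . (], [C → . T d], [C → . id T], [C' → . C], [T → . T (], [T → . T d (], [T → . id id] }  — shift
  I1: { [C → ( .] }  — reduce
  I2: { [C' → C .] }  — accept
  I3: { [C → T . d], [T → T . (], [T → T . d (] }  — shift
  I4: { [C → id . T], [T → . T (], [T → . T d (], [T → . id id], [T → id . id] }  — shift
  I5: { [C → id T .], [T → T . (], [T → T . d (] }  — shift, reduce
  I6: { [T → id . id], [T → id id .] }  — shift, reduce
  I7: { [T → id id .] }  — reduce
  I8: { [T → T ( .] }  — reduce
  I9: { [T → T d . (] }  — shift
  I10: { [T → T d ( .] }  — reduce
  I11: { [C → T d .], [T → T d . (] }  — shift, reduce

I5 contains reduce item [C → id T .] and shift items [T → T . (], [T → T . d (] — shift-reduce conflict.
I6 contains reduce item [T → id id .] and shift item [T → id . id] — shift-reduce conflict.
I11 contains reduce item [C → T d .] and shift item [T → T d . (] — shift-reduce conflict.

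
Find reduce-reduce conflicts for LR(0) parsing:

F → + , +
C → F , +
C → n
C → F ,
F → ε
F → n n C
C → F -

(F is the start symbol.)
No reduce-reduce conflicts

Augment with F' → F and build the canonical LR(0) collection (I0 = CLOSURE({[F' → . F]}), then GOTO on every symbol after a dot until no new states appear). It has 13 states:
  I0: { [F → . + , +], [F → . n n C], [F → .], [F' → . F] }  — shift, reduce
  I1: { [F → + . , +] }  — shift
  I2: { [F' → F .] }  — accept
  I3: { [F → n . n C] }  — shift
  I4: { [C → . F , +], [C → . F ,], [C → . F -], [C → . n], [F → . + , +], [F → . n n C], [F → .], [F → n n . C] }  — shift, reduce
  I5: { [F → n n C .] }  — reduce
  I6: { [C → F . , +], [C → F . ,], [C → F . -] }  — shift
  I7: { [C → n .], [F → n . n C] }  — shift, reduce
  I8: { [C → F , . +], [C → F , .] }  — shift, reduce
  I9: { [C → F - .] }  — reduce
  I10: { [C → F , + .] }  — reduce
  I11: { [F → + , . +] }  — shift
  I12: { [F → + , + .] }  — reduce

No state contains more than one complete item.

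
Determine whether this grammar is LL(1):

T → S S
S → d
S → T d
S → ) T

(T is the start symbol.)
No. Predict set conflict for S: { 'd' }

Relevant sets:
  FIRST(T) = { ')', 'd' }

For S:
  PREDICT(S → d) = { 'd' }
  PREDICT(S → T d) = { ')', 'd' }
  PREDICT(S → ')' T) = { ')' }
T has a single production, so nothing to check there.

Conflict found: Predict set conflict for S: { 'd' }
The grammar is NOT LL(1).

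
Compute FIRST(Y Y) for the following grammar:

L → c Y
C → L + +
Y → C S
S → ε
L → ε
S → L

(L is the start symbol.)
FIRST sets of the non-terminals involved (from the grammar, by fixed-point iteration):
  FIRST(Y) = { '+', 'c' }

To compute FIRST(Y Y), process the symbols left to right:
Symbol Y is a non-terminal. Add FIRST(Y) \ {ε} = { '+', 'c' }
Y is not nullable (ε ∉ FIRST(Y)), so stop here.
FIRST(Y Y) = { '+', 'c' }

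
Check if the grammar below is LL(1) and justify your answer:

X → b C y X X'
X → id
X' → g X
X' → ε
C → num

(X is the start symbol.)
A grammar is LL(1) if for each non-terminal N with multiple productions, the predict sets of those productions are pairwise disjoint, where PREDICT(N → α) = (FIRST(α) \ {ε}) ∪ (FOLLOW(N) if α ⇒* ε).

Relevant sets:
  FOLLOW(X') = { $, 'g' }

For X:
  PREDICT(X → b C y X X') = { 'b' }
  PREDICT(X → id) = { 'id' }
For X':
  PREDICT(X' → g X) = { 'g' }
  PREDICT(X' → ε) = { $, 'g' }
C has a single production, so nothing to check there.

Conflict found: Predict set conflict for X': { 'g' }
The grammar is NOT LL(1).

Answer: No. Predict set conflict for X': { 'g' }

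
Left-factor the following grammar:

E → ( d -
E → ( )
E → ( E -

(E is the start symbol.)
Left-factoring transforms A → αβ₁ | αβ₂ into A → αA' and A' → β₁ | β₂
(α is the longest common prefix among the alternatives). Repeat until
no nonterminal has two alternatives with a common prefix.

Round 1: E has alternatives sharing prefix '('. Introduce E': E → ( E'
  Add: E' → d -
  Add: E' → )
  Add: E' → E -

No remaining common prefixes — done.

Resulting grammar:
E → ( E'
E' → d -
E' → )
E' → E -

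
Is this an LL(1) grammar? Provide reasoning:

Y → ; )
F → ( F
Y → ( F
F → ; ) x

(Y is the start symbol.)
For Y:
  PREDICT(Y → ';' ')') = { ';' }
  PREDICT(Y → '(' F) = { '(' }
For F:
  PREDICT(F → '(' F) = { '(' }
  PREDICT(F → ';' ')' x) = { ';' }

All predict sets are disjoint. The grammar IS LL(1).

Answer: Yes, the grammar is LL(1).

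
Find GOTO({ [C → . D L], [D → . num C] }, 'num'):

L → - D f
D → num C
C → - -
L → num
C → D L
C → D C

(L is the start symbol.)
{ [C → . - -], [C → . D C], [C → . D L], [D → . num C], [D → num . C] }

GOTO(I, 'num') = CLOSURE({ [A → αX.β] : [A → α.Xβ] ∈ I, X = 'num' })

Items with dot before 'num', with the dot advanced:
  [D → . num C] → [D → num . C]
Closure of the advanced items:
  [D → num . C] has the dot before C: add [C → . - -], [C → . D L], [C → . D C]
  [C → . D L] has the dot before D: add [D → . num C]

GOTO = { [C → . - -], [C → . D C], [C → . D L], [D → . num C], [D → num . C] }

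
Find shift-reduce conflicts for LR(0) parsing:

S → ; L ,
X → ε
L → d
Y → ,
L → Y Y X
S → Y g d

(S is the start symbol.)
No shift-reduce conflicts

Augment with S' → S and build the canonical LR(0) collection (I0 = CLOSURE({[S' → . S]}), then GOTO on every symbol after a dot until no new states appear). It has 13 states:
  I0: { [S → . ; L ,], [S → . Y g d], [S' → . S], [Y → . ,] }  — shift
  I1: { [Y → , .] }  — reduce
  I2: { [L → . Y Y X], [L → . d], [S → ; . L ,], [Y → . ,] }  — shift
  I3: { [S' → S .] }  — accept
  I4: { [S → Y . g d] }  — shift
  I5: { [S → Y g . d] }  — shift
  I6: { [S → Y g d .] }  — reduce
  I7: { [S → ; L . ,] }  — shift
  I8: { [L → Y . Y X], [Y → . ,] }  — shift
  I9: { [L → d .] }  — reduce
  I10: { [L → Y Y . X], [X → .] }  — reduce
  I11: { [L → Y Y X .] }  — reduce
  I12: { [S → ; L , .] }  — reduce

No state contains both a complete item and a shift item.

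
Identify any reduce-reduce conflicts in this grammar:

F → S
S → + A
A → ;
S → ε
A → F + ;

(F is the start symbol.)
A reduce-reduce conflict occurs when an LR(0) state has two complete items [A → α .] and [B → β .] — both call for a reduction, and with no lookahead the parser cannot choose between them.

Augment with F' → F and build the canonical LR(0) collection (I0 = CLOSURE({[F' → . F]}), then GOTO on every symbol after a dot until no new states appear). It has 9 states:
  I0: { [F → . S], [F' → . F], [S → . + A], [S → .] }  — shift, reduce
  I1: { [A → . ;], [A → . F + ;], [F → . S], [S → + . A], [S → . + A], [S → .] }  — shift, reduce
  I2: { [F' → F .] }  — accept
  I3: { [F → S .] }  — reduce
  I4: { [A → ; .] }  — reduce
  I5: { [S → + A .] }  — reduce
  I6: { [A → F . + ;] }  — shift
  I7: { [A → F + . ;] }  — shift
  I8: { [A → F + ; .] }  — reduce

No state contains more than one complete item.

Answer: No reduce-reduce conflicts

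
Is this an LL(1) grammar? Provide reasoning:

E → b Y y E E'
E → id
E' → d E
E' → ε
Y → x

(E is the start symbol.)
A grammar is LL(1) if for each non-terminal N with multiple productions, the predict sets of those productions are pairwise disjoint, where PREDICT(N → α) = (FIRST(α) \ {ε}) ∪ (FOLLOW(N) if α ⇒* ε).

Relevant sets:
  FOLLOW(E') = { $, 'd' }

For E:
  PREDICT(E → b Y y E E') = { 'b' }
  PREDICT(E → id) = { 'id' }
For E':
  PREDICT(E' → d E) = { 'd' }
  PREDICT(E' → ε) = { $, 'd' }
Y has a single production, so nothing to check there.

Conflict found: Predict set conflict for E': { 'd' }
The grammar is NOT LL(1).

Answer: No. Predict set conflict for E': { 'd' }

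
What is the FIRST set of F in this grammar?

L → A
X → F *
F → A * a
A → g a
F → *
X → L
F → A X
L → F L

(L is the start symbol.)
{ '*', 'g' }

FIRST sets of the other non-terminals involved (by the same procedure, iterated to a fixed point):
  FIRST(A) = { 'g' }

From F → A * a:
  - A is a non-terminal: add FIRST(A) \ {ε} = { 'g' }
    A is not nullable, so stop
From F → *:
  - '*' is a terminal: add '*' and stop
From F → A X:
  - A is a non-terminal: add FIRST(A) \ {ε} = { 'g' }
    A is not nullable, so stop

Collecting: FIRST(F) = { '*', 'g' }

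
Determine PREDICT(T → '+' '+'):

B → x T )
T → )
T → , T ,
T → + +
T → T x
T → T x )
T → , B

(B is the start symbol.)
PREDICT(T → '+' '+') = (FIRST(RHS) \ {ε}) ∪ (FOLLOW(T) if ε ∈ FIRST(RHS), i.e. RHS ⇒* ε)
FIRST('+' '+') = { '+' }
ε ∉ FIRST('+' '+'), so FOLLOW(T) is not added.
PREDICT(T → '+' '+') = { '+' }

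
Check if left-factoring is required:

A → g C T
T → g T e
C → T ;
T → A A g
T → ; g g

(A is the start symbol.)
Left-factoring is needed when two productions for the same non-terminal
share a common prefix on the right-hand side.

Productions for T:
  T → g T e
  T → A A g
  T → ; g g

No common prefixes found.

Answer: No, left-factoring is not needed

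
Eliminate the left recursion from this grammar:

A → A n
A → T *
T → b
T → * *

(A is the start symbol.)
A → T * A'
A' → n A'
A' → ε
T → b
T → * *

A is directly left-recursive. The standard transformation for
  A → A α₁ | ... | A α_m | β₁ | ... | β_n
is
  A  → β₁ A' | ... | β_n A'
  A' → α₁ A' | ... | α_m A' | ε

A → T * becomes A → T * A'
A → A n becomes A' → n A'
Add A' → ε

Productions for other non-terminals are unchanged:
  T → b
  T → * *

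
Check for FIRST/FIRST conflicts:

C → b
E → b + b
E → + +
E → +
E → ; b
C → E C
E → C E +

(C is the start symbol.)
Yes. C → b / C → E C on { 'b' }; E → b '+' b / E → C E '+' on { 'b' }; E → '+' '+' / E → '+' on { '+' }; E → '+' '+' / E → C E '+' on { '+' }; E → '+' / E → C E '+' on { '+' }; E → ';' b / E → C E '+' on { ';' }

A FIRST/FIRST conflict occurs when two productions N → α and N → β for the same non-terminal have FIRST(α) ∩ FIRST(β) ≠ ∅ (with ε ∈ FIRST of a nullable right-hand side, so two nullable alternatives also conflict).

FIRST sets of the non-terminals at (or reachable through a nullable prefix from) the front of some alternative:
  FIRST(E) = { '+', ';', 'b' }
  FIRST(C) = { '+', ';', 'b' }

Productions for C:
  C → b: FIRST = { 'b' }
  C → E C: FIRST = { '+', ';', 'b' }
Productions for E:
  E → b + b: FIRST = { 'b' }
  E → + +: FIRST = { '+' }
  E → +: FIRST = { '+' }
  E → ; b: FIRST = { ';' }
  E → C E +: FIRST = { '+', ';', 'b' }

Conflict for C: C → b and C → E C
  Overlap: { 'b' }
Conflict for E: E → b + b and E → C E +
  Overlap: { 'b' }
Conflict for E: E → + + and E → +
  Overlap: { '+' }
Conflict for E: E → + + and E → C E +
  Overlap: { '+' }
Conflict for E: E → + and E → C E +
  Overlap: { '+' }
Conflict for E: E → ; b and E → C E +
  Overlap: { ';' }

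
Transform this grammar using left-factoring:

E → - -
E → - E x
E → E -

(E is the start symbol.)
E → - E'
E' → -
E' → E x
E → E -

Left-factoring transforms A → αβ₁ | αβ₂ into A → αA' and A' → β₁ | β₂
(α is the longest common prefix among the alternatives). Repeat until
no nonterminal has two alternatives with a common prefix.

Round 1: E has alternatives sharing prefix '-'. Introduce E': E → - E'
  Add: E' → -
  Add: E' → E x

No remaining common prefixes — done.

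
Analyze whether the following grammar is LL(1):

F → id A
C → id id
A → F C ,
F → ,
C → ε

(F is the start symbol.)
Yes, the grammar is LL(1).

A grammar is LL(1) if for each non-terminal N with multiple productions, the predict sets of those productions are pairwise disjoint, where PREDICT(N → α) = (FIRST(α) \ {ε}) ∪ (FOLLOW(N) if α ⇒* ε).

Relevant sets:
  FOLLOW(C) = { ',' }

For F:
  PREDICT(F → id A) = { 'id' }
  PREDICT(F → ',') = { ',' }
For C:
  PREDICT(C → id id) = { 'id' }
  PREDICT(C → ε) = { ',' }
A has a single production, so nothing to check there.

All predict sets are disjoint. The grammar IS LL(1).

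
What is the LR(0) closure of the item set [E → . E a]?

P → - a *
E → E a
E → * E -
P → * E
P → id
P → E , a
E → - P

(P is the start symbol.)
{ [E → . * E -], [E → . - P], [E → . E a] }

Start with: [E → . E a]
  [E → . E a] has the dot before E: add [E → . * E -], [E → . - P]
No further items can be added.

CLOSURE = { [E → . * E -], [E → . - P], [E → . E a] }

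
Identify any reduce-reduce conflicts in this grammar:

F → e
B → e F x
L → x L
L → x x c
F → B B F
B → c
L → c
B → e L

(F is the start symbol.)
Yes — I7: [B → c .] vs [L → c .]; I12: [L → c .] vs [L → x x c .]

Augment with F' → F and build the canonical LR(0) collection (I0 = CLOSURE({[F' → . F]}), then GOTO on every symbol after a dot until no new states appear). It has 17 states:
  I0: { [B → . c], [B → . e F x], [B → . e L], [F → . B B F], [F → . e], [F' → . F] }  — shift
  I1: { [B → . c], [B → . e F x], [B → . e L], [F → B . B F] }  — shift
  I2: { [F' → F .] }  — accept
  I3: { [B → c .] }  — reduce
  I4: { [B → . c], [B → . e F x], [B → . e L], [B → e . F x], [B → e . L], [F → . B B F], [F → . e], [F → e .], [L → . c], [L → . x L], [L → . x x c] }  — shift, reduce
  I5: { [B → e F . x] }  — shift
  I6: { [B → e L .] }  — reduce
  I7: { [B → c .], [L → c .] }  — 2 reduces
  I8: { [L → . c], [L → . x L], [L → . x x c], [L → x . L], [L → x . x c] }  — shift
  I9: { [L → x L .] }  — reduce
  I10: { [L → c .] }  — reduce
  I11: { [L → . c], [L → . x L], [L → . x x c], [L → x . L], [L → x . x c], [L → x x . c] }  — shift
  I12: { [L → c .], [L → x x c .] }  — 2 reduces
  I13: { [B → e F x .] }  — reduce
  I14: { [B → . c], [B → . e F x], [B → . e L], [F → . B B F], [F → . e], [F → B B . F] }  — shift
  I15: { [B → . c], [B → . e F x], [B → . e L], [B → e . F x], [B → e . L], [F → . B B F], [F → . e], [L → . c], [L → . x L], [L → . x x c] }  — shift
  I16: { [F → B B F .] }  — reduce

I7 contains complete items [B → c .], [L → c .] — reduce-reduce conflict.
I12 contains complete items [L → c .], [L → x x c .] — reduce-reduce conflict.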